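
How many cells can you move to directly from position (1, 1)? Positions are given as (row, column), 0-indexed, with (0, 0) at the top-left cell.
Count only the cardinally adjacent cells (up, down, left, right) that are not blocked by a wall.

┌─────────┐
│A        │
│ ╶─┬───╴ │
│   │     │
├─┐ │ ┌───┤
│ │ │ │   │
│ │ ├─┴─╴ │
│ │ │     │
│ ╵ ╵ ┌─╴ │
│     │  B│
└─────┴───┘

Checking passable neighbors of (1, 1):
Neighbors: (2, 1), (1, 0)
Count: 2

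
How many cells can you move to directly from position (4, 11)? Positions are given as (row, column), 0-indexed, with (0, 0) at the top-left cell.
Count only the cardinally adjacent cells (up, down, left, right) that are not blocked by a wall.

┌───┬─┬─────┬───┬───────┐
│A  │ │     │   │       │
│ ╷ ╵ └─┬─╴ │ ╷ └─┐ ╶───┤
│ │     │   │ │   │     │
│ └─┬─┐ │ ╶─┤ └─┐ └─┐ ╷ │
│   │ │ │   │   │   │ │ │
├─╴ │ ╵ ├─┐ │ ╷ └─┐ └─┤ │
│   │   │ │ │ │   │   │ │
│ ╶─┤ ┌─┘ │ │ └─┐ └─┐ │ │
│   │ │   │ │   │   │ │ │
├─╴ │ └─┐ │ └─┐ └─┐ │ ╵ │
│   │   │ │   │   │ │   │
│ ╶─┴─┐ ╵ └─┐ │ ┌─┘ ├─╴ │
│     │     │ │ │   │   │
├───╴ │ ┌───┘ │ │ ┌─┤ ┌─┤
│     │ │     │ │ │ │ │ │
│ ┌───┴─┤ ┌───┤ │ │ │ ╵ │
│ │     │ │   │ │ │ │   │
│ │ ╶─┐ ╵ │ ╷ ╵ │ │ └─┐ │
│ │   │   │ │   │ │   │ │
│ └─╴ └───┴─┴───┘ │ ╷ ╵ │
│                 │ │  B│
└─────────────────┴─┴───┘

Checking passable neighbors of (4, 11):
Neighbors: (3, 11), (5, 11)
Count: 2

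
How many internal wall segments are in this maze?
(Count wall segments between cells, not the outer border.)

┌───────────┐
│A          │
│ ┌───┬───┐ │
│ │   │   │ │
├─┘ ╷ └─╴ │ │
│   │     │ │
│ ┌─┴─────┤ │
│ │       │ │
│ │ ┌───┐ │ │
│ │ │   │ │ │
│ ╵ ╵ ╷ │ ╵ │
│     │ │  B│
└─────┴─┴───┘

Counting internal wall segments:
Total internal walls: 25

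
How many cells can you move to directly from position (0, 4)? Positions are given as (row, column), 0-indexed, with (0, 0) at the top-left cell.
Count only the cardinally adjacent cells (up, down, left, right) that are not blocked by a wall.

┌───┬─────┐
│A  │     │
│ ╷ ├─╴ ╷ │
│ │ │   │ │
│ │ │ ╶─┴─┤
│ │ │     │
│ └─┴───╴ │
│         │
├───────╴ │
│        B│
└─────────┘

Checking passable neighbors of (0, 4):
Neighbors: (1, 4), (0, 3)
Count: 2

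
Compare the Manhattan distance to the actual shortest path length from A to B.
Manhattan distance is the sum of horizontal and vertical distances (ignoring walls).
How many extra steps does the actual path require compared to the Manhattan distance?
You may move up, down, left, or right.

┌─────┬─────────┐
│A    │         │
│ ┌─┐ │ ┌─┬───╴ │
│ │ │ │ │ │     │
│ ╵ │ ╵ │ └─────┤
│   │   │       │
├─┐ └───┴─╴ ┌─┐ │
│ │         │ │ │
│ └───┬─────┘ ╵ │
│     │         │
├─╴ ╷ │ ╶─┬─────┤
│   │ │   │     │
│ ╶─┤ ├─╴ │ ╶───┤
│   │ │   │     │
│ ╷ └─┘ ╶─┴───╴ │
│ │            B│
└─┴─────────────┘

Manhattan distance: |7 - 0| + |7 - 0| = 14
Actual path length: 26
Extra steps: 26 - 14 = 12

Solution:

┌─────┬─────────┐
│A    │         │
│ ┌─┐ │ ┌─┬───╴ │
│↓│ │ │ │ │     │
│ ╵ │ ╵ │ └─────┤
│↳ ↓│   │  ↱ → ↓│
├─┐ └───┴─╴ ┌─┐ │
│ │↳ → → → ↑│ │↓│
│ └───┬─────┘ ╵ │
│     │↓ ← ← ← ↲│
├─╴ ╷ │ ╶─┬─────┤
│   │ │↳ ↓│     │
│ ╶─┤ ├─╴ │ ╶───┤
│   │ │↓ ↲│     │
│ ╷ └─┘ ╶─┴───╴ │
│ │    ↳ → → → B│
└─┴─────────────┘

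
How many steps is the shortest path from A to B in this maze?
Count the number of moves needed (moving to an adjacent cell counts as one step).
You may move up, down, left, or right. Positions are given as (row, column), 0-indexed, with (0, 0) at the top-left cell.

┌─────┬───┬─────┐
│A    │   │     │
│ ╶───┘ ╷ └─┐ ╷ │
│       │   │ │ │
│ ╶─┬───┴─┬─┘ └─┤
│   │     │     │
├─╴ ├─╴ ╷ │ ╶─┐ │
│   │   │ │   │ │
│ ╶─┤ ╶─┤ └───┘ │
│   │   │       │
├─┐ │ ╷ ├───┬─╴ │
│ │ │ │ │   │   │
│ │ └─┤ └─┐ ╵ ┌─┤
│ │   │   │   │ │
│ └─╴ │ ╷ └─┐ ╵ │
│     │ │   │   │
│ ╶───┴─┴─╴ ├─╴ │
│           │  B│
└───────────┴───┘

Using BFS to find shortest path:
Start: (0, 0), End: (8, 7)
Path found:
(0,0) → (1,0) → (2,0) → (2,1) → (3,1) → (3,0) → (4,0) → (4,1) → (5,1) → (6,1) → (6,2) → (7,2) → (7,1) → (7,0) → (8,0) → (8,1) → (8,2) → (8,3) → (8,4) → (8,5) → (7,5) → (7,4) → (6,4) → (6,3) → (5,3) → (4,3) → (4,2) → (3,2) → (3,3) → (2,3) → (2,4) → (3,4) → (4,4) → (4,5) → (4,6) → (4,7) → (5,7) → (5,6) → (6,6) → (7,6) → (7,7) → (8,7)
Number of steps: 41

Solution:

┌─────┬───┬─────┐
│A    │   │     │
│ ╶───┘ ╷ └─┐ ╷ │
│↓      │   │ │ │
│ ╶─┬───┴─┬─┘ └─┤
│↳ ↓│  ↱ ↓│     │
├─╴ ├─╴ ╷ │ ╶─┐ │
│↓ ↲│↱ ↑│↓│   │ │
│ ╶─┤ ╶─┤ └───┘ │
│↳ ↓│↑ ↰│↳ → → ↓│
├─┐ │ ╷ ├───┬─╴ │
│ │↓│ │↑│   │↓ ↲│
│ │ └─┤ └─┐ ╵ ┌─┤
│ │↳ ↓│↑ ↰│  ↓│ │
│ └─╴ │ ╷ └─┐ ╵ │
│↓ ← ↲│ │↑ ↰│↳ ↓│
│ ╶───┴─┴─╴ ├─╴ │
│↳ → → → → ↑│  B│
└───────────┴───┘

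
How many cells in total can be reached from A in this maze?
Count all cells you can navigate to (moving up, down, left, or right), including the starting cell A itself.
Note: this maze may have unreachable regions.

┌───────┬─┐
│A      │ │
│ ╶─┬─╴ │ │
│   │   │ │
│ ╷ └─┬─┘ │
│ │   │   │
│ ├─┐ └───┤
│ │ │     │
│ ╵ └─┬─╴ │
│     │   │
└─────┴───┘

Using BFS/flood-fill to find all reachable cells from A:
Maze size: 5 × 5 = 25 total cells
4 cell(s) are walled off and cannot be reached from A.
Reachable cells: 21

Reachable region (· marks reachable cells):

┌───────┬─┐
│A · · ·│ │
│ ╶─┬─╴ │ │
│· ·│· ·│ │
│ ╷ └─┬─┘ │
│·│· ·│   │
│ ├─┐ └───┤
│·│·│· · ·│
│ ╵ └─┬─╴ │
│· · ·│· ·│
└─────┴───┘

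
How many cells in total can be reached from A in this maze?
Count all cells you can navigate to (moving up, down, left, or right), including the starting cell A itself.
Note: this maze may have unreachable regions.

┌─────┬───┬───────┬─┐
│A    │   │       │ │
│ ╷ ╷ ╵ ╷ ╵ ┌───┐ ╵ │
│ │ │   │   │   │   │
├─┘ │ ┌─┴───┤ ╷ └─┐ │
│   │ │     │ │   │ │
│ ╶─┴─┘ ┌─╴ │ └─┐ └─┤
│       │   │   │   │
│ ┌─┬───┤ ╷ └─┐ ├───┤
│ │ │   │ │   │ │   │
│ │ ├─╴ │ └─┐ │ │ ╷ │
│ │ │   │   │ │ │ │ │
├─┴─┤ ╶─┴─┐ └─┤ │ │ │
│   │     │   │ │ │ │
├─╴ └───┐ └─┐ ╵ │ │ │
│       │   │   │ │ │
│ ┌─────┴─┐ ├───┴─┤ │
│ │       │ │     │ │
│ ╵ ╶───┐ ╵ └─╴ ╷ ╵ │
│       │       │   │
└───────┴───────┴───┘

Using BFS/flood-fill to find all reachable cells from A:
Maze size: 10 × 10 = 100 total cells
45 cell(s) are walled off and cannot be reached from A.
Reachable cells: 55

Reachable region (· marks reachable cells):

┌─────┬───┬───────┬─┐
│A · ·│· ·│· · · ·│·│
│ ╷ ╷ ╵ ╷ ╵ ┌───┐ ╵ │
│·│·│· ·│· ·│· ·│· ·│
├─┘ │ ┌─┴───┤ ╷ └─┐ │
│· ·│·│· · ·│·│· ·│·│
│ ╶─┴─┘ ┌─╴ │ └─┐ └─┤
│· · · ·│· ·│· ·│· ·│
│ ┌─┬───┤ ╷ └─┐ ├───┤
│·│ │   │·│· ·│·│   │
│ │ ├─╴ │ └─┐ │ │ ╷ │
│·│ │   │· ·│·│·│ │ │
├─┴─┤ ╶─┴─┐ └─┤ │ │ │
│   │     │· ·│·│ │ │
├─╴ └───┐ └─┐ ╵ │ │ │
│       │   │· ·│ │ │
│ ┌─────┴─┐ ├───┴─┤ │
│ │       │ │     │ │
│ ╵ ╶───┐ ╵ └─╴ ╷ ╵ │
│       │       │   │
└───────┴───────┴───┘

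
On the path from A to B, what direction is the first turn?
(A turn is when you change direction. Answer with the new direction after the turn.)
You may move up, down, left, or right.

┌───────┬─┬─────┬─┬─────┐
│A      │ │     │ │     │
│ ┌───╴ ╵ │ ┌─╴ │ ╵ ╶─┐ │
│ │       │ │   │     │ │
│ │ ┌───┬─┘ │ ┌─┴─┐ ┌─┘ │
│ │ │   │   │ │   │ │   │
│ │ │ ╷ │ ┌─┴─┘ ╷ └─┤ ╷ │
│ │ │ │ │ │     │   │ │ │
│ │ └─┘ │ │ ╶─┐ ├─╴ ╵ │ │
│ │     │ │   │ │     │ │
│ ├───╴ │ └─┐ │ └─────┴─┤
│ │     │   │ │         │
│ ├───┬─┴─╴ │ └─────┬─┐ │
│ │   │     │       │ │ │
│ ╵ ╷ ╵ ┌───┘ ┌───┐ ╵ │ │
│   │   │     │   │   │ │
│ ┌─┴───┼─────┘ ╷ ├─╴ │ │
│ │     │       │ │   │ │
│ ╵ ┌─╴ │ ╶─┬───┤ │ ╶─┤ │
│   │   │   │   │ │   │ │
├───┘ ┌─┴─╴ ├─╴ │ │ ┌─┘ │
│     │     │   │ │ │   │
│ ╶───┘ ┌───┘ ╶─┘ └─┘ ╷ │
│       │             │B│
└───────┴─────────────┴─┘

Directions: down, down, down, down, down, down, down, down, down, right, up, right, right, down, left, down, left, left, down, right, right, right, up, right, right, up, left, up, right, right, right, up, right, down, down, down, down, right, right, up, right, down
First turn direction: right

Solution:

┌───────┬─┬─────┬─┬─────┐
│A      │ │     │ │     │
│ ┌───╴ ╵ │ ┌─╴ │ ╵ ╶─┐ │
│↓│       │ │   │     │ │
│ │ ┌───┬─┘ │ ┌─┴─┐ ┌─┘ │
│↓│ │   │   │ │   │ │   │
│ │ │ ╷ │ ┌─┴─┘ ╷ └─┤ ╷ │
│↓│ │ │ │ │     │   │ │ │
│ │ └─┘ │ │ ╶─┐ ├─╴ ╵ │ │
│↓│     │ │   │ │     │ │
│ ├───╴ │ └─┐ │ └─────┴─┤
│↓│     │   │ │         │
│ ├───┬─┴─╴ │ └─────┬─┐ │
│↓│   │     │       │ │ │
│ ╵ ╷ ╵ ┌───┘ ┌───┐ ╵ │ │
│↓  │   │     │↱ ↓│   │ │
│ ┌─┴───┼─────┘ ╷ ├─╴ │ │
│↓│↱ → ↓│↱ → → ↑│↓│   │ │
│ ╵ ┌─╴ │ ╶─┬───┤ │ ╶─┤ │
│↳ ↑│↓ ↲│↑ ↰│   │↓│   │ │
├───┘ ┌─┴─╴ ├─╴ │ │ ┌─┘ │
│↓ ← ↲│↱ → ↑│   │↓│ │↱ ↓│
│ ╶───┘ ┌───┘ ╶─┘ └─┘ ╷ │
│↳ → → ↑│        ↳ → ↑│B│
└───────┴─────────────┴─┘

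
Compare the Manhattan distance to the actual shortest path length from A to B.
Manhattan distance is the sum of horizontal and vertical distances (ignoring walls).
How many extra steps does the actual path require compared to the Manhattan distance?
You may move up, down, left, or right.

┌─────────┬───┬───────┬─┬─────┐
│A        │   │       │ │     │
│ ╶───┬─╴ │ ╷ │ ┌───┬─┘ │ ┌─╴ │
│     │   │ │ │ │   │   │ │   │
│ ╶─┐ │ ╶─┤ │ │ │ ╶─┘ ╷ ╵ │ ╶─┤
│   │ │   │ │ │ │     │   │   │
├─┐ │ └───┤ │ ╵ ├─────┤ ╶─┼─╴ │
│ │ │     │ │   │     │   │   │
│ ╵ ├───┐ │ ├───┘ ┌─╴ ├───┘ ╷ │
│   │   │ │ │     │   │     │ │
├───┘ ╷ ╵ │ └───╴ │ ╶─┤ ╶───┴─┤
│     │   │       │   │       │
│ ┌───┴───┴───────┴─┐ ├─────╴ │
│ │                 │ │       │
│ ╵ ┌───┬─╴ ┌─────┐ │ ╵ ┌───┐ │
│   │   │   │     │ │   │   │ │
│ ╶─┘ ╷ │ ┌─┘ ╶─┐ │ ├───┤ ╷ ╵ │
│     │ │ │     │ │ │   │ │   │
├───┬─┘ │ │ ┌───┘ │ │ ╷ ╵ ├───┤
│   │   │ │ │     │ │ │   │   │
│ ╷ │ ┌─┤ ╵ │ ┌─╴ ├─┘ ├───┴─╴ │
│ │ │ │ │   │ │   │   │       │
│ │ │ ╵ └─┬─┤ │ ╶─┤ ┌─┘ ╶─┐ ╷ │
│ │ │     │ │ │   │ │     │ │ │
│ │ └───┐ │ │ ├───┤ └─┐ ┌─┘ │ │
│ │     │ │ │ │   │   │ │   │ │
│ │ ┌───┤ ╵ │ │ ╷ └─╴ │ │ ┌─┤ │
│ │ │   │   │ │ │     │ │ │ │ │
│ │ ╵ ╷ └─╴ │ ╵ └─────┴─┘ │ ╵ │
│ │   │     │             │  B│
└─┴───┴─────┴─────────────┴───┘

Manhattan distance: |14 - 0| + |14 - 0| = 28
Actual path length: 60
Extra steps: 60 - 28 = 32

Solution:

┌─────────┬───┬───────┬─┬─────┐
│A        │   │       │ │     │
│ ╶───┬─╴ │ ╷ │ ┌───┬─┘ │ ┌─╴ │
│↳ → ↓│   │ │ │ │   │   │ │   │
│ ╶─┐ │ ╶─┤ │ │ │ ╶─┘ ╷ ╵ │ ╶─┤
│   │↓│   │ │ │ │     │   │   │
├─┐ │ └───┤ │ ╵ ├─────┤ ╶─┼─╴ │
│ │ │↳ → ↓│ │   │     │   │   │
│ ╵ ├───┐ │ ├───┘ ┌─╴ ├───┘ ╷ │
│   │↓ ↰│↓│ │     │   │     │ │
├───┘ ╷ ╵ │ └───╴ │ ╶─┤ ╶───┴─┤
│↓ ← ↲│↑ ↲│       │   │       │
│ ┌───┴───┴───────┴─┐ ├─────╴ │
│↓│↱ → → → ↓        │ │       │
│ ╵ ┌───┬─╴ ┌─────┐ │ ╵ ┌───┐ │
│↳ ↑│   │↓ ↲│↱ → ↓│ │   │   │ │
│ ╶─┘ ╷ │ ┌─┘ ╶─┐ │ ├───┤ ╷ ╵ │
│     │ │↓│↱ ↑  │↓│ │   │ │   │
├───┬─┘ │ │ ┌───┘ │ │ ╷ ╵ ├───┤
│   │   │↓│↑│↓ ← ↲│ │ │   │   │
│ ╷ │ ┌─┤ ╵ │ ┌─╴ ├─┘ ├───┴─╴ │
│ │ │ │ │↳ ↑│↓│   │   │    ↱ ↓│
│ │ │ ╵ └─┬─┤ │ ╶─┤ ┌─┘ ╶─┐ ╷ │
│ │ │     │ │↓│   │ │     │↑│↓│
│ │ └───┐ │ │ ├───┤ └─┐ ┌─┘ │ │
│ │     │ │ │↓│   │   │ │↱ ↑│↓│
│ │ ┌───┤ ╵ │ │ ╷ └─╴ │ │ ┌─┤ │
│ │ │   │   │↓│ │     │ │↑│ │↓│
│ │ ╵ ╷ └─╴ │ ╵ └─────┴─┘ │ ╵ │
│ │   │     │↳ → → → → → ↑│  B│
└─┴───┴─────┴─────────────┴───┘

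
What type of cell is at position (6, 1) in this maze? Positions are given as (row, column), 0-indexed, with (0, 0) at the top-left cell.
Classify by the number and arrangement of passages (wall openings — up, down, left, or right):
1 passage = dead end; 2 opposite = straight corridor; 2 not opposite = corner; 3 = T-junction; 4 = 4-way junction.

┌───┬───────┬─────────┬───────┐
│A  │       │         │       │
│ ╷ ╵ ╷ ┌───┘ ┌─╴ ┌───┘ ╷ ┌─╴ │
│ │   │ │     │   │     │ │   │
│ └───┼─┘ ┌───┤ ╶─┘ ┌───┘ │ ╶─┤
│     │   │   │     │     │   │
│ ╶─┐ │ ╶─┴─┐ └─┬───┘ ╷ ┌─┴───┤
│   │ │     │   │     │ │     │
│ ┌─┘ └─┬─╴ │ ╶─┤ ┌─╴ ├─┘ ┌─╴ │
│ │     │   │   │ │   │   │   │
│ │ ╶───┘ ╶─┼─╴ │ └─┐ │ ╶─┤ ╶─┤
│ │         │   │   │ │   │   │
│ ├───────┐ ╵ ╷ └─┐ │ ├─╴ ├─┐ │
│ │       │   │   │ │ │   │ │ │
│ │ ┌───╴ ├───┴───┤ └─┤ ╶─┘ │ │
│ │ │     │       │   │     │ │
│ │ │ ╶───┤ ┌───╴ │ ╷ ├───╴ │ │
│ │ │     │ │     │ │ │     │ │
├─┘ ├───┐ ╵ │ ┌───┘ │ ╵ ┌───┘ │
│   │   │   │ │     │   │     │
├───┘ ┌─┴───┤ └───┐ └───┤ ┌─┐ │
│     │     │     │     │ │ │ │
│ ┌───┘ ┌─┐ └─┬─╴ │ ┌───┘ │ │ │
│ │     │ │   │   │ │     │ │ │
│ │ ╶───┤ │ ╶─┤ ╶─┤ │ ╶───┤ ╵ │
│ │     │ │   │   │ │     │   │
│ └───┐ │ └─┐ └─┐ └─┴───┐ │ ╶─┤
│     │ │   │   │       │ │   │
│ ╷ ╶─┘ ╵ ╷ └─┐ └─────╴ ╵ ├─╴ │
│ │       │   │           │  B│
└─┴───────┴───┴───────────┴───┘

Checking cell at (6, 1):
Number of passages: 2
Cell type: corner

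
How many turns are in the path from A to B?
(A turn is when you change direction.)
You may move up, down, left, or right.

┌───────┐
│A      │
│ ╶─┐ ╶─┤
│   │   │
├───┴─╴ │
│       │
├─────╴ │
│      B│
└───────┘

Directions: right, right, down, right, down, down
Number of turns: 3

Solution:

┌───────┐
│A → ↓  │
│ ╶─┐ ╶─┤
│   │↳ ↓│
├───┴─╴ │
│      ↓│
├─────╴ │
│      B│
└───────┘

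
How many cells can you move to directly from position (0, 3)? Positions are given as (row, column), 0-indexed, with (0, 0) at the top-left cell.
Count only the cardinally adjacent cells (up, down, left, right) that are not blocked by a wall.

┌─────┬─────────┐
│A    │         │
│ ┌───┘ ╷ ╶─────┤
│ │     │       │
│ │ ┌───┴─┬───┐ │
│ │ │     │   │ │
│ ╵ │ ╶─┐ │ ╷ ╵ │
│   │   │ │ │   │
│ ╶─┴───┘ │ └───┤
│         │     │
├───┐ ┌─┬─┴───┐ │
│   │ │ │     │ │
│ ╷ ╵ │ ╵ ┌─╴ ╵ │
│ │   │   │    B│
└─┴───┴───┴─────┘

Checking passable neighbors of (0, 3):
Neighbors: (1, 3), (0, 4)
Count: 2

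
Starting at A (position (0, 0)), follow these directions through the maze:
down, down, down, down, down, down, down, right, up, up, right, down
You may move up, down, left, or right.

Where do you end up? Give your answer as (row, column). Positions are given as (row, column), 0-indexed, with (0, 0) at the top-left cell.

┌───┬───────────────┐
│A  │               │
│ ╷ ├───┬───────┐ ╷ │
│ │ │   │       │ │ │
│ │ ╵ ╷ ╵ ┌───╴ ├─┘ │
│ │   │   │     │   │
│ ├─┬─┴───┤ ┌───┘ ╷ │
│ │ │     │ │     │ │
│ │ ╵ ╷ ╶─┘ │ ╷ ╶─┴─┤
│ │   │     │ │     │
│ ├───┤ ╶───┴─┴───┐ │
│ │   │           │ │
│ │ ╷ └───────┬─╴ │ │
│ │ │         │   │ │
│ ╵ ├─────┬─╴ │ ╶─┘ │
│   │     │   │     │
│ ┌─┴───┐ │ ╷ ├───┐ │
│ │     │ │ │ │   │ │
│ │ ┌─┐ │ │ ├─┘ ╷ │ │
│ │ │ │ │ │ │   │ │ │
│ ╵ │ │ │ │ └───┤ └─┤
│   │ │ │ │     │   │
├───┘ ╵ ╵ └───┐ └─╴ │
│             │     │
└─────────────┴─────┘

Following directions step by step:
Start: (0, 0)
  down: (0, 0) → (1, 0)
  down: (1, 0) → (2, 0)
  down: (2, 0) → (3, 0)
  down: (3, 0) → (4, 0)
  down: (4, 0) → (5, 0)
  down: (5, 0) → (6, 0)
  down: (6, 0) → (7, 0)
  right: (7, 0) → (7, 1)
  up: (7, 1) → (6, 1)
  up: (6, 1) → (5, 1)
  right: (5, 1) → (5, 2)
  down: (5, 2) → (6, 2)
Final position: (6, 2)

Path taken:

┌───┬───────────────┐
│A  │               │
│ ╷ ├───┬───────┐ ╷ │
│↓│ │   │       │ │ │
│ │ ╵ ╷ ╵ ┌───╴ ├─┘ │
│↓│   │   │     │   │
│ ├─┬─┴───┤ ┌───┘ ╷ │
│↓│ │     │ │     │ │
│ │ ╵ ╷ ╶─┘ │ ╷ ╶─┴─┤
│↓│   │     │ │     │
│ ├───┤ ╶───┴─┴───┐ │
│↓│↱ ↓│           │ │
│ │ ╷ └───────┬─╴ │ │
│↓│↑│B        │   │ │
│ ╵ ├─────┬─╴ │ ╶─┘ │
│↳ ↑│     │   │     │
│ ┌─┴───┐ │ ╷ ├───┐ │
│ │     │ │ │ │   │ │
│ │ ┌─┐ │ │ ├─┘ ╷ │ │
│ │ │ │ │ │ │   │ │ │
│ ╵ │ │ │ │ └───┤ └─┤
│   │ │ │ │     │   │
├───┘ ╵ ╵ └───┐ └─╴ │
│             │     │
└─────────────┴─────┘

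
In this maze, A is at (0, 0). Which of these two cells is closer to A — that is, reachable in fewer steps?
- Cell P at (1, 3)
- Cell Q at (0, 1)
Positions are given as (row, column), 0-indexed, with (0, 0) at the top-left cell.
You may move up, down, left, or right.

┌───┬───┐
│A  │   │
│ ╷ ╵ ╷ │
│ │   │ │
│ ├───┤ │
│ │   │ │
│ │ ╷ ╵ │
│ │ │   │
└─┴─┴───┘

Shortest path A → P at (1, 3): 6 steps
Shortest path A → Q at (0, 1): 1 steps

Q is closer (1 steps vs 6 steps).

Path to P:

┌───┬───┐
│A ↓│↱ ↓│
│ ╷ ╵ ╷ │
│ │↳ ↑│P│
│ ├───┤ │
│ │   │ │
│ │ ╷ ╵ │
│ │ │   │
└─┴─┴───┘

Path to Q:

┌───┬───┐
│A Q│   │
│ ╷ ╵ ╷ │
│ │   │ │
│ ├───┤ │
│ │   │ │
│ │ ╷ ╵ │
│ │ │   │
└─┴─┴───┘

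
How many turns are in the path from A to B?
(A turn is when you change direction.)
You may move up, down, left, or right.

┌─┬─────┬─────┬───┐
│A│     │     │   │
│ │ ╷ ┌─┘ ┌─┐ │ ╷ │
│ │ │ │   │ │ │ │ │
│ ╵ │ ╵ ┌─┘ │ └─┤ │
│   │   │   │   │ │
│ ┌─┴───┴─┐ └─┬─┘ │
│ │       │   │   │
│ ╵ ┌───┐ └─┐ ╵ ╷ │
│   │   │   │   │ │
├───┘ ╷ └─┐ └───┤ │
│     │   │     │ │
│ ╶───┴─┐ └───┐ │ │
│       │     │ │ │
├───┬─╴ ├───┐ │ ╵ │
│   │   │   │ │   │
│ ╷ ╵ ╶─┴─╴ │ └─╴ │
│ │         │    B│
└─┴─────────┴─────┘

Directions: down, down, down, down, right, up, right, right, right, down, right, down, right, right, down, down, right, down
Number of turns: 10

Solution:

┌─┬─────┬─────┬───┐
│A│     │     │   │
│ │ ╷ ┌─┘ ┌─┐ │ ╷ │
│↓│ │ │   │ │ │ │ │
│ ╵ │ ╵ ┌─┘ │ └─┤ │
│↓  │   │   │   │ │
│ ┌─┴───┴─┐ └─┬─┘ │
│↓│↱ → → ↓│   │   │
│ ╵ ┌───┐ └─┐ ╵ ╷ │
│↳ ↑│   │↳ ↓│   │ │
├───┘ ╷ └─┐ └───┤ │
│     │   │↳ → ↓│ │
│ ╶───┴─┐ └───┐ │ │
│       │     │↓│ │
├───┬─╴ ├───┐ │ ╵ │
│   │   │   │ │↳ ↓│
│ ╷ ╵ ╶─┴─╴ │ └─╴ │
│ │         │    B│
└─┴─────────┴─────┘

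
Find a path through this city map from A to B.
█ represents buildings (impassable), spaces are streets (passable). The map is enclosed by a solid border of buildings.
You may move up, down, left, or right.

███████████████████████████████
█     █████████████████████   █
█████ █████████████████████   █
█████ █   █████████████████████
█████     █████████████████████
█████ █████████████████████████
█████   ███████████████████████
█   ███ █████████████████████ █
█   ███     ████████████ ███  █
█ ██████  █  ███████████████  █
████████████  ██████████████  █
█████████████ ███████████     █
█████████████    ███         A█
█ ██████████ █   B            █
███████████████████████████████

Finding the shortest path from A to B:
Movement: cardinal only
Path length: 13 steps
Directions: down → left → left → left → left → left → left → left → left → left → left → left → left

Solution:

███████████████████████████████
█     █████████████████████   █
█████ █████████████████████   █
█████ █   █████████████████████
█████     █████████████████████
█████ █████████████████████████
█████   ███████████████████████
█   ███ █████████████████████ █
█   ███     ████████████ ███  █
█ ██████  █  ███████████████  █
████████████  ██████████████  █
█████████████ ███████████     █
█████████████    ███         A█
█ ██████████ █   B←←←←←←←←←←←↲█
███████████████████████████████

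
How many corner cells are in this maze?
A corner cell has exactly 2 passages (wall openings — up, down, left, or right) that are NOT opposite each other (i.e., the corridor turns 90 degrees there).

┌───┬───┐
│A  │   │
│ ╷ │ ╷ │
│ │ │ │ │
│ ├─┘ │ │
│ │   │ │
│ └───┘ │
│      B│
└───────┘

Counting corner cells (2 non-opposite passages):
Total corners: 7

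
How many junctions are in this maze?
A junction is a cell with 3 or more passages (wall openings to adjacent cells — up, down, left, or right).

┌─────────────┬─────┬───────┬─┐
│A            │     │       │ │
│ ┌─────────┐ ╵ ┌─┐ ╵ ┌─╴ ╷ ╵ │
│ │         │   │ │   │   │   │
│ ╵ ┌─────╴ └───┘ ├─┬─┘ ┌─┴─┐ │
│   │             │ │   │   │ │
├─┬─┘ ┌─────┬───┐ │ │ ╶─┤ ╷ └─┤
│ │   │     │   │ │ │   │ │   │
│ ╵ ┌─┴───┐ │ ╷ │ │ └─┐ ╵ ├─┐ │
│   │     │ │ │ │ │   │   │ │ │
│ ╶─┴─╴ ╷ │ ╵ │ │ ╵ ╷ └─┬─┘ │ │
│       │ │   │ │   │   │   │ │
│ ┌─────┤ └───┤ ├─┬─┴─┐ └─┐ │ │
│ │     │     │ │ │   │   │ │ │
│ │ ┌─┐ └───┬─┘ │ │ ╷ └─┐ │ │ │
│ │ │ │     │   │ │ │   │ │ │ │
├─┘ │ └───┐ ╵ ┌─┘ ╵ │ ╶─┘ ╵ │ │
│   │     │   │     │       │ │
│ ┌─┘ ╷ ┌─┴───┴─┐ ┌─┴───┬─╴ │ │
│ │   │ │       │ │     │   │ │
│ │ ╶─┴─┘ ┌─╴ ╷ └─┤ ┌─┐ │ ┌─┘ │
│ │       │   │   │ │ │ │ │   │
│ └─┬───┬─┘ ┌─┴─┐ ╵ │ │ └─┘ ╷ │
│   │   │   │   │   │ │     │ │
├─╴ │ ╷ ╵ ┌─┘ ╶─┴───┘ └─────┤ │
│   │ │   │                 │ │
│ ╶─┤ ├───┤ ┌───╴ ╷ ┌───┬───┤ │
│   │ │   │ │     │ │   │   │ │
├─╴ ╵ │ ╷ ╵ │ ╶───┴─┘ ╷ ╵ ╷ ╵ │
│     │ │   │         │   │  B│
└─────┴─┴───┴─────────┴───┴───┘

Checking each cell for number of passages:

Junctions found (3+ passages):
  (0, 12): 3 passages
  (1, 14): 3 passages
  (2, 5): 3 passages
  (2, 8): 3 passages
  (4, 0): 3 passages
  (4, 3): 3 passages
  (4, 9): 3 passages
  (5, 0): 3 passages
  (5, 13): 3 passages
  (7, 10): 3 passages
  (8, 2): 3 passages
  (8, 3): 3 passages
  (8, 8): 4 passages
  (8, 12): 3 passages
  (8, 13): 3 passages
  (9, 6): 3 passages
  (10, 14): 3 passages
  (12, 6): 3 passages
  (12, 8): 3 passages
  (12, 9): 3 passages
  (12, 10): 3 passages
  (14, 1): 3 passages
Total junctions: 22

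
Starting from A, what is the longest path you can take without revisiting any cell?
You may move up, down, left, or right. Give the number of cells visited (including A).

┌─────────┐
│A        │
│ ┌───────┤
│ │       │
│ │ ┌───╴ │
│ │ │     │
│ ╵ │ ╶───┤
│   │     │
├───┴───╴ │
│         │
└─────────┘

Finding longest simple path using DFS:
Start: (0, 0)
Longest path visits 21 cells
Path: A → down → down → down → right → up → up → right → right → right → down → left → left → down → right → right → down → left → left → left → left

Solution:

┌─────────┐
│A        │
│ ┌───────┤
│↓│↱ → → ↓│
│ │ ┌───╴ │
│↓│↑│↓ ← ↲│
│ ╵ │ ╶───┤
│↳ ↑│↳ → ↓│
├───┴───╴ │
│B ← ← ← ↲│
└─────────┘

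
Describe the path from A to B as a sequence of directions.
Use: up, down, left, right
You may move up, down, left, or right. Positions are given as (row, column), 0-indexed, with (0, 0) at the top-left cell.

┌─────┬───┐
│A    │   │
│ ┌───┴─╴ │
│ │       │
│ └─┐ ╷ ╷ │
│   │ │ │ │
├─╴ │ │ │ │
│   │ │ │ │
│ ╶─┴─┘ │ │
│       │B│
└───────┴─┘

Finding the path and converting it to directions:
Path through cells: (0,0) → (1,0) → (2,0) → (2,1) → (3,1) → (3,0) → (4,0) → (4,1) → (4,2) → (4,3) → (3,3) → (2,3) → (1,3) → (1,4) → (2,4) → (3,4) → (4,4)
Directions: down, down, right, down, left, down, right, right, right, up, up, up, right, down, down, down

Solution:

┌─────┬───┐
│A    │   │
│ ┌───┴─╴ │
│↓│    ↱ ↓│
│ └─┐ ╷ ╷ │
│↳ ↓│ │↑│↓│
├─╴ │ │ │ │
│↓ ↲│ │↑│↓│
│ ╶─┴─┘ │ │
│↳ → → ↑│B│
└───────┴─┘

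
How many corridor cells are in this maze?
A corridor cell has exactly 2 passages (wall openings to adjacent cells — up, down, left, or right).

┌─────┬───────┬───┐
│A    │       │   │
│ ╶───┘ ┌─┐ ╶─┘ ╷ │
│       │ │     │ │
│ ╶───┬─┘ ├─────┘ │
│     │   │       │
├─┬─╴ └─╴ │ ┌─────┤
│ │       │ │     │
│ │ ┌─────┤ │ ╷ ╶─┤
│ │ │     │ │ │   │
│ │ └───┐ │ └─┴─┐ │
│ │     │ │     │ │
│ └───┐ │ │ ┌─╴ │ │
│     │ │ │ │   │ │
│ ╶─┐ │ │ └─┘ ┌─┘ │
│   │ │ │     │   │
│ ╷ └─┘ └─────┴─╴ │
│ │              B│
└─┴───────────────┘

Counting cells with exactly 2 passages:
Total corridor cells: 59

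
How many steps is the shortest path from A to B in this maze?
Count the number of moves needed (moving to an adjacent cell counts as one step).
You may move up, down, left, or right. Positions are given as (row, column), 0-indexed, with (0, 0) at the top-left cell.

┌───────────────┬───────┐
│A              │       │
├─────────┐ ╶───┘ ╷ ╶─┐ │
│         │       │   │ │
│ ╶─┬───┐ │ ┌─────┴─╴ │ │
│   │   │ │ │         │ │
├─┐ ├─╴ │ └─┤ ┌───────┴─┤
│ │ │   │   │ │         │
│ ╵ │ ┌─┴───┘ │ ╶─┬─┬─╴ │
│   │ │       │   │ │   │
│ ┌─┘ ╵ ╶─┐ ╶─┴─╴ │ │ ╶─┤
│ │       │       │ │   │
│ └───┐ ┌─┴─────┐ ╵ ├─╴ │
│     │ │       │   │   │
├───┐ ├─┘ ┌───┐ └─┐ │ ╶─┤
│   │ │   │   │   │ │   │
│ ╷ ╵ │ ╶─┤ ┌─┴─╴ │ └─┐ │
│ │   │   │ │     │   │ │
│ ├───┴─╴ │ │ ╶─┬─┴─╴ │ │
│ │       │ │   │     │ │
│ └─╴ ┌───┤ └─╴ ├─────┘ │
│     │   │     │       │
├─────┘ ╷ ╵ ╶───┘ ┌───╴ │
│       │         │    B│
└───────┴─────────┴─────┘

Using BFS to find shortest path:
Start: (0, 0), End: (11, 11)
Path found:
(0,0) → (0,1) → (0,2) → (0,3) → (0,4) → (0,5) → (1,5) → (1,6) → (1,7) → (1,8) → (0,8) → (0,9) → (1,9) → (1,10) → (2,10) → (2,9) → (2,8) → (2,7) → (2,6) → (3,6) → (4,6) → (4,5) → (5,5) → (5,6) → (5,7) → (5,8) → (4,8) → (4,7) → (3,7) → (3,8) → (3,9) → (3,10) → (3,11) → (4,11) → (4,10) → (5,10) → (5,11) → (6,11) → (6,10) → (7,10) → (7,11) → (8,11) → (9,11) → (10,11) → (11,11)
Number of steps: 44

Solution:

┌───────────────┬───────┐
│A → → → → ↓    │↱ ↓    │
├─────────┐ ╶───┘ ╷ ╶─┐ │
│         │↳ → → ↑│↳ ↓│ │
│ ╶─┬───┐ │ ┌─────┴─╴ │ │
│   │   │ │ │↓ ← ← ← ↲│ │
├─┐ ├─╴ │ └─┤ ┌───────┴─┤
│ │ │   │   │↓│↱ → → → ↓│
│ ╵ │ ┌─┴───┘ │ ╶─┬─┬─╴ │
│   │ │    ↓ ↲│↑ ↰│ │↓ ↲│
│ ┌─┘ ╵ ╶─┐ ╶─┴─╴ │ │ ╶─┤
│ │       │↳ → → ↑│ │↳ ↓│
│ └───┐ ┌─┴─────┐ ╵ ├─╴ │
│     │ │       │   │↓ ↲│
├───┐ ├─┘ ┌───┐ └─┐ │ ╶─┤
│   │ │   │   │   │ │↳ ↓│
│ ╷ ╵ │ ╶─┤ ┌─┴─╴ │ └─┐ │
│ │   │   │ │     │   │↓│
│ ├───┴─╴ │ │ ╶─┬─┴─╴ │ │
│ │       │ │   │     │↓│
│ └─╴ ┌───┤ └─╴ ├─────┘ │
│     │   │     │      ↓│
├─────┘ ╷ ╵ ╶───┘ ┌───╴ │
│       │         │    B│
└───────┴─────────┴─────┘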